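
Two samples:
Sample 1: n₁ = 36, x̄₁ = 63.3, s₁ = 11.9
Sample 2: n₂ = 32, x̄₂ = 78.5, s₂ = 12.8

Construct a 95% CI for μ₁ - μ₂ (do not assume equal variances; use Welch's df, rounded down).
(-21.21, -9.19)

Difference: x̄₁ - x̄₂ = -15.20
SE = √(s₁²/n₁ + s₂²/n₂) = √(11.9²/36 + 12.8²/32) = 3.0089
df = 63.65 → 63 (Welch–Satterthwaite, rounded down)
t* = 1.998

CI: -15.20 ± 1.998 · 3.0089 = -15.20 ± 6.01 = (-21.21, -9.19)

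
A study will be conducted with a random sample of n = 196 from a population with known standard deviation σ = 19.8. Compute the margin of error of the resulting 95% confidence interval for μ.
Margin of error = 2.77

Margin of error = z* · σ/√n
= 1.960 · 19.8/√196
= 1.960 · 19.8/14.0000
= 2.77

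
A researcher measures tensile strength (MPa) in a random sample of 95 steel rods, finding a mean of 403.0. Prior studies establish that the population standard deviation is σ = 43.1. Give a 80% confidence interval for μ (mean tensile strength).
(397.33, 408.67)

z-interval (σ known):
z* = 1.282 for 80% confidence

Margin of error = z* · σ/√n = 1.282 · 43.1/√95 = 5.67

CI: (403.0 - 5.67, 403.0 + 5.67) = (397.33, 408.67)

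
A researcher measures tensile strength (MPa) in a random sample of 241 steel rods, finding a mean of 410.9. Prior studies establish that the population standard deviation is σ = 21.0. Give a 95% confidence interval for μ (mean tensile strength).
(408.25, 413.55)

z-interval (σ known):
z* = 1.960 for 95% confidence

Margin of error = z* · σ/√n = 1.960 · 21.0/√241 = 2.65

CI: (410.9 - 2.65, 410.9 + 2.65) = (408.25, 413.55)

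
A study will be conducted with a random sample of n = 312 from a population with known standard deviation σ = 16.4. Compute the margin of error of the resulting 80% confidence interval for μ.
Margin of error = 1.19

Margin of error = z* · σ/√n
= 1.282 · 16.4/√312
= 1.282 · 16.4/17.6635
= 1.19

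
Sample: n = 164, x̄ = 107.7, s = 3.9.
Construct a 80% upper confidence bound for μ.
μ ≤ 107.96

Upper bound (one-sided):
t* = 0.844 (one-sided for 80%)
Upper bound = x̄ + t* · s/√n = 107.7 + 0.844 · 3.9/√164 = 107.96

We are 80% confident that μ ≤ 107.96.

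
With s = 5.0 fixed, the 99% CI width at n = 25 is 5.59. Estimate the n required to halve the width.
n ≈ 100

CI width ∝ 1/√n
To reduce width by factor 2, need √n to grow by 2 → need 2² = 4 times as many samples.

Current: n = 25, width = 5.59
New: n = 100, width ≈ 2.63

Width reduced by factor of 5.59/2.63 = 2.13.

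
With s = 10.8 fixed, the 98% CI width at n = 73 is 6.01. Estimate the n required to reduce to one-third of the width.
n ≈ 657

CI width ∝ 1/√n
To reduce width by factor 3, need √n to grow by 3 → need 3² = 9 times as many samples.

Current: n = 73, width = 6.01
New: n = 657, width ≈ 1.97

Width reduced by factor of 6.01/1.97 = 3.05.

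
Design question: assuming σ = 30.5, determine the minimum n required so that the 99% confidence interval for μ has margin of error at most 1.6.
n ≥ 2412

For margin E ≤ 1.6:
n ≥ (z* · σ / E)²
n ≥ (2.576 · 30.5 / 1.6)²
n ≥ 2411.30

Minimum n = 2412 (rounding up)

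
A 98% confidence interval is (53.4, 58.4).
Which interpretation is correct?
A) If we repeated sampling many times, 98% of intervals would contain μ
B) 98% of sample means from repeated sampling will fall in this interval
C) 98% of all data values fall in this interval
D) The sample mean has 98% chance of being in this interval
A

A) Correct — this is the frequentist long-run coverage interpretation.
B) Wrong — coverage applies to intervals containing μ, not to future x̄ values.
C) Wrong — a CI is about the parameter μ, not individual data values.
D) Wrong — x̄ is observed and sits in the interval by construction.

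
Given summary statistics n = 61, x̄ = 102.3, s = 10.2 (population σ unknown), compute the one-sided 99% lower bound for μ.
μ ≥ 99.18

Lower bound (one-sided):
t* = 2.390 (one-sided for 99%)
Lower bound = x̄ - t* · s/√n = 102.3 - 2.390 · 10.2/√61 = 99.18

We are 99% confident that μ ≥ 99.18.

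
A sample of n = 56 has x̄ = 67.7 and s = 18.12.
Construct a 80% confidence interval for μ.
(64.56, 70.84)

t-interval (σ unknown):
df = n - 1 = 55
t* = 1.297 for 80% confidence

Margin of error = t* · s/√n = 1.297 · 18.12/√56 = 3.14

CI: (64.56, 70.84)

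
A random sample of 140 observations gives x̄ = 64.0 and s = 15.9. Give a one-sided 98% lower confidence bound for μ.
μ ≥ 61.21

Lower bound (one-sided):
t* = 2.073 (one-sided for 98%)
Lower bound = x̄ - t* · s/√n = 64.0 - 2.073 · 15.9/√140 = 61.21

We are 98% confident that μ ≥ 61.21.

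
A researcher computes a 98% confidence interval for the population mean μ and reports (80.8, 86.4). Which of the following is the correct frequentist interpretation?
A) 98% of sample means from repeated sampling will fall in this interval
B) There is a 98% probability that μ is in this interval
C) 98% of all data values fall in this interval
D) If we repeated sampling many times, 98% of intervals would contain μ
D

A) Wrong — coverage applies to intervals containing μ, not to future x̄ values.
B) Wrong — μ is fixed; the randomness lives in the interval, not in μ.
C) Wrong — a CI is about the parameter μ, not individual data values.
D) Correct — this is the frequentist long-run coverage interpretation.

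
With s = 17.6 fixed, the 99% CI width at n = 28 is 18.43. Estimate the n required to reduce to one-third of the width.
n ≈ 252

CI width ∝ 1/√n
To reduce width by factor 3, need √n to grow by 3 → need 3² = 9 times as many samples.

Current: n = 28, width = 18.43
New: n = 252, width ≈ 5.76

Width reduced by factor of 18.43/5.76 = 3.20.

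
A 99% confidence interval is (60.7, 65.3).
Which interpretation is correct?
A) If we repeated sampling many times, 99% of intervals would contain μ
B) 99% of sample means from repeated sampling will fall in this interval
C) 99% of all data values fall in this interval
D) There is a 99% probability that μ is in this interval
A

A) Correct — this is the frequentist long-run coverage interpretation.
B) Wrong — coverage applies to intervals containing μ, not to future x̄ values.
C) Wrong — a CI is about the parameter μ, not individual data values.
D) Wrong — μ is fixed; the randomness lives in the interval, not in μ.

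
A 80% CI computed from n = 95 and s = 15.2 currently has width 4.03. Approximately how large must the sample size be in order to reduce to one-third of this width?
n ≈ 855

CI width ∝ 1/√n
To reduce width by factor 3, need √n to grow by 3 → need 3² = 9 times as many samples.

Current: n = 95, width = 4.03
New: n = 855, width ≈ 1.33

Width reduced by factor of 4.03/1.33 = 3.03.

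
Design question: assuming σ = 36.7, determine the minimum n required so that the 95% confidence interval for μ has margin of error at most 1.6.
n ≥ 2022

For margin E ≤ 1.6:
n ≥ (z* · σ / E)²
n ≥ (1.960 · 36.7 / 1.6)²
n ≥ 2021.18

Minimum n = 2022 (rounding up)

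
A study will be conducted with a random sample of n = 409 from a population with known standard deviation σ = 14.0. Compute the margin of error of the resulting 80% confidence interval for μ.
Margin of error = 0.89

Margin of error = z* · σ/√n
= 1.282 · 14.0/√409
= 1.282 · 14.0/20.2237
= 0.89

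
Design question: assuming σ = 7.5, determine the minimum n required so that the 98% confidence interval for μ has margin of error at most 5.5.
n ≥ 11

For margin E ≤ 5.5:
n ≥ (z* · σ / E)²
n ≥ (2.326 · 7.5 / 5.5)²
n ≥ 10.06

Minimum n = 11 (rounding up)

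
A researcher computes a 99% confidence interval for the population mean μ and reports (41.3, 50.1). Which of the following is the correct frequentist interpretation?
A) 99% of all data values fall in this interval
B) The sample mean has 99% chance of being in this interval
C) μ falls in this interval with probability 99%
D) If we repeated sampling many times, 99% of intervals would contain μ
D

A) Wrong — a CI is about the parameter μ, not individual data values.
B) Wrong — x̄ is observed and sits in the interval by construction.
C) Wrong — μ is fixed; the randomness lives in the interval, not in μ.
D) Correct — this is the frequentist long-run coverage interpretation.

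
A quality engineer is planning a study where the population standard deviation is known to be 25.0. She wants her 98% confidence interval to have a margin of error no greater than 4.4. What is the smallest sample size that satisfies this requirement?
n ≥ 175

For margin E ≤ 4.4:
n ≥ (z* · σ / E)²
n ≥ (2.326 · 25.0 / 4.4)²
n ≥ 174.66

Minimum n = 175 (rounding up)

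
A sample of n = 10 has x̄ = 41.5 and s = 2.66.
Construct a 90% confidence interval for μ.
(39.96, 43.04)

t-interval (σ unknown):
df = n - 1 = 9
t* = 1.833 for 90% confidence

Margin of error = t* · s/√n = 1.833 · 2.66/√10 = 1.54

CI: (39.96, 43.04)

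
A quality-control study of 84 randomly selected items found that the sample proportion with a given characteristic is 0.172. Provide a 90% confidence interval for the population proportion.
(0.104, 0.240)

Proportion CI:
SE = √(p̂(1-p̂)/n) = √(0.172 · 0.828 / 84) = 0.04118

z* = 1.645
Margin = z* · SE = 1.645 · 0.04118 = 0.0677

CI: 0.172 ± 0.0677 = (0.104, 0.240)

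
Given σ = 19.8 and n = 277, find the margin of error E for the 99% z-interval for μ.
Margin of error = 3.06

Margin of error = z* · σ/√n
= 2.576 · 19.8/√277
= 2.576 · 19.8/16.6433
= 3.06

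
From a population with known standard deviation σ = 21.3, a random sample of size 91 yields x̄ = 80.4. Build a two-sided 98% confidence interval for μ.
(75.21, 85.59)

z-interval (σ known):
z* = 2.326 for 98% confidence

Margin of error = z* · σ/√n = 2.326 · 21.3/√91 = 5.19

CI: (80.4 - 5.19, 80.4 + 5.19) = (75.21, 85.59)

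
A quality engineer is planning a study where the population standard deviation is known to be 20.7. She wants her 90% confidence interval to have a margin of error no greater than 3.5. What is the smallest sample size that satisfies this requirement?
n ≥ 95

For margin E ≤ 3.5:
n ≥ (z* · σ / E)²
n ≥ (1.645 · 20.7 / 3.5)²
n ≥ 94.65

Minimum n = 95 (rounding up)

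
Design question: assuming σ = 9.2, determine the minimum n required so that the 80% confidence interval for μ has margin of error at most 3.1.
n ≥ 15

For margin E ≤ 3.1:
n ≥ (z* · σ / E)²
n ≥ (1.282 · 9.2 / 3.1)²
n ≥ 14.48

Minimum n = 15 (rounding up)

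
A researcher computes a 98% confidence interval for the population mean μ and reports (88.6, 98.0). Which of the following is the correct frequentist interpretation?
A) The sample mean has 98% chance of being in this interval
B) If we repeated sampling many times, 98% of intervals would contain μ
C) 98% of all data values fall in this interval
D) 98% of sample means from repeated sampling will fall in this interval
B

A) Wrong — x̄ is observed and sits in the interval by construction.
B) Correct — this is the frequentist long-run coverage interpretation.
C) Wrong — a CI is about the parameter μ, not individual data values.
D) Wrong — coverage applies to intervals containing μ, not to future x̄ values.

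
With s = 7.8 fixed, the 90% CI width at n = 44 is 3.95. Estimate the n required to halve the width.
n ≈ 176

CI width ∝ 1/√n
To reduce width by factor 2, need √n to grow by 2 → need 2² = 4 times as many samples.

Current: n = 44, width = 3.95
New: n = 176, width ≈ 1.94

Width reduced by factor of 3.95/1.94 = 2.04.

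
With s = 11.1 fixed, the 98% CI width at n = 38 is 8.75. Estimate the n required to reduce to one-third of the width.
n ≈ 342

CI width ∝ 1/√n
To reduce width by factor 3, need √n to grow by 3 → need 3² = 9 times as many samples.

Current: n = 38, width = 8.75
New: n = 342, width ≈ 2.81

Width reduced by factor of 8.75/2.81 = 3.11.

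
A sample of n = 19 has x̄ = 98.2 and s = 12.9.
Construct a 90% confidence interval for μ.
(93.07, 103.33)

t-interval (σ unknown):
df = n - 1 = 18
t* = 1.734 for 90% confidence

Margin of error = t* · s/√n = 1.734 · 12.9/√19 = 5.13

CI: (93.07, 103.33)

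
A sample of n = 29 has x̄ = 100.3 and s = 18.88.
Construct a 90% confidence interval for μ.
(94.34, 106.26)

t-interval (σ unknown):
df = n - 1 = 28
t* = 1.701 for 90% confidence

Margin of error = t* · s/√n = 1.701 · 18.88/√29 = 5.96

CI: (94.34, 106.26)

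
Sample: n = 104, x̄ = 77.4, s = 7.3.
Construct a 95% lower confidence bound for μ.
μ ≥ 76.21

Lower bound (one-sided):
t* = 1.660 (one-sided for 95%)
Lower bound = x̄ - t* · s/√n = 77.4 - 1.660 · 7.3/√104 = 76.21

We are 95% confident that μ ≥ 76.21.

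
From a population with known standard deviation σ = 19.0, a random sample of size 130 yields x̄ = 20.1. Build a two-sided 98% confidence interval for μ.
(16.22, 23.98)

z-interval (σ known):
z* = 2.326 for 98% confidence

Margin of error = z* · σ/√n = 2.326 · 19.0/√130 = 3.88

CI: (20.1 - 3.88, 20.1 + 3.88) = (16.22, 23.98)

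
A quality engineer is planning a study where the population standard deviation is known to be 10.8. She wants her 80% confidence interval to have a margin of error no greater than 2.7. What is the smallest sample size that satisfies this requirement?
n ≥ 27

For margin E ≤ 2.7:
n ≥ (z* · σ / E)²
n ≥ (1.282 · 10.8 / 2.7)²
n ≥ 26.30

Minimum n = 27 (rounding up)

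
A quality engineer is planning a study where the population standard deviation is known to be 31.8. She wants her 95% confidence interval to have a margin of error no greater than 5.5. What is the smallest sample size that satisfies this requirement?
n ≥ 129

For margin E ≤ 5.5:
n ≥ (z* · σ / E)²
n ≥ (1.960 · 31.8 / 5.5)²
n ≥ 128.42

Minimum n = 129 (rounding up)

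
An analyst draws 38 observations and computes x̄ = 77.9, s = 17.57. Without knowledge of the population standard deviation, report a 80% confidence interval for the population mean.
(74.18, 81.62)

t-interval (σ unknown):
df = n - 1 = 37
t* = 1.305 for 80% confidence

Margin of error = t* · s/√n = 1.305 · 17.57/√38 = 3.72

CI: (74.18, 81.62)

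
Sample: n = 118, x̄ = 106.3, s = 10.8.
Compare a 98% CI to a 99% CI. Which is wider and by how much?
99% CI is wider by 0.52

df = 117
98% CI: t* = 2.359, (103.95, 108.65), width = 2 · t* · s/√n = 4.69
99% CI: t* = 2.619, (103.70, 108.90), width = 2 · t* · s/√n = 5.21

The 99% CI is wider by 5.21 - 4.69 = 0.52.
Higher confidence requires a wider interval.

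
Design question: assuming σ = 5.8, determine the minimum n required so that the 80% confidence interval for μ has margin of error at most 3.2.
n ≥ 6

For margin E ≤ 3.2:
n ≥ (z* · σ / E)²
n ≥ (1.282 · 5.8 / 3.2)²
n ≥ 5.40

Minimum n = 6 (rounding up)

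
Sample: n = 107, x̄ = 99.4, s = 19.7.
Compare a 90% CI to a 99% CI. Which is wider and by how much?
99% CI is wider by 3.67

df = 106
90% CI: t* = 1.659, (96.24, 102.56), width = 2 · t* · s/√n = 6.32
99% CI: t* = 2.623, (94.40, 104.40), width = 2 · t* · s/√n = 9.99

The 99% CI is wider by 9.99 - 6.32 = 3.67.
Higher confidence requires a wider interval.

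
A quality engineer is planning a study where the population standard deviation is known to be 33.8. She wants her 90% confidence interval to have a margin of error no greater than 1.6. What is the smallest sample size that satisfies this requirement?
n ≥ 1208

For margin E ≤ 1.6:
n ≥ (z* · σ / E)²
n ≥ (1.645 · 33.8 / 1.6)²
n ≥ 1207.61

Minimum n = 1208 (rounding up)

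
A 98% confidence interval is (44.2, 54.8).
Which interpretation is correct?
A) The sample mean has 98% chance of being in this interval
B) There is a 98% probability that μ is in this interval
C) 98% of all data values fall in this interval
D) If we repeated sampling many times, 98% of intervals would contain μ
D

A) Wrong — x̄ is observed and sits in the interval by construction.
B) Wrong — μ is fixed; the randomness lives in the interval, not in μ.
C) Wrong — a CI is about the parameter μ, not individual data values.
D) Correct — this is the frequentist long-run coverage interpretation.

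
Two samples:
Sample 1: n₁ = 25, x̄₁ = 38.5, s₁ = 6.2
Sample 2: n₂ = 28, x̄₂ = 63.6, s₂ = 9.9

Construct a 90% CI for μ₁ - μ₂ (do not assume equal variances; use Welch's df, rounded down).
(-28.87, -21.33)

Difference: x̄₁ - x̄₂ = -25.10
SE = √(s₁²/n₁ + s₂²/n₂) = √(6.2²/25 + 9.9²/28) = 2.2445
df = 45.95 → 45 (Welch–Satterthwaite, rounded down)
t* = 1.679

CI: -25.10 ± 1.679 · 2.2445 = -25.10 ± 3.77 = (-28.87, -21.33)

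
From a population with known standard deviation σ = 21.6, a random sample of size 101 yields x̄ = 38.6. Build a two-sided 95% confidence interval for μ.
(34.39, 42.81)

z-interval (σ known):
z* = 1.960 for 95% confidence

Margin of error = z* · σ/√n = 1.960 · 21.6/√101 = 4.21

CI: (38.6 - 4.21, 38.6 + 4.21) = (34.39, 42.81)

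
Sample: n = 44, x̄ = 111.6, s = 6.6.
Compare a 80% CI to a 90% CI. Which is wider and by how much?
90% CI is wider by 0.76

df = 43
80% CI: t* = 1.302, (110.30, 112.90), width = 2 · t* · s/√n = 2.59
90% CI: t* = 1.681, (109.93, 113.27), width = 2 · t* · s/√n = 3.35

The 90% CI is wider by 3.35 - 2.59 = 0.76.
Higher confidence requires a wider interval.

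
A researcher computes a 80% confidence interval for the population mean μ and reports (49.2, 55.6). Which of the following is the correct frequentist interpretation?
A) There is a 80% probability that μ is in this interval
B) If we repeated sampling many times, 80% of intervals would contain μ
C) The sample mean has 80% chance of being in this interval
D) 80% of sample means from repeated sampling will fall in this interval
B

A) Wrong — μ is fixed; the randomness lives in the interval, not in μ.
B) Correct — this is the frequentist long-run coverage interpretation.
C) Wrong — x̄ is observed and sits in the interval by construction.
D) Wrong — coverage applies to intervals containing μ, not to future x̄ values.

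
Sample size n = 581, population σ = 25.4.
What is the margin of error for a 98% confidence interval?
Margin of error = 2.45

Margin of error = z* · σ/√n
= 2.326 · 25.4/√581
= 2.326 · 25.4/24.1039
= 2.45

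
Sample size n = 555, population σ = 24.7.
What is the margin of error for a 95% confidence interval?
Margin of error = 2.05

Margin of error = z* · σ/√n
= 1.960 · 24.7/√555
= 1.960 · 24.7/23.5584
= 2.05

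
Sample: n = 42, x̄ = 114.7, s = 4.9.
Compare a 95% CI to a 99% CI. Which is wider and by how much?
99% CI is wider by 1.03

df = 41
95% CI: t* = 2.020, (113.17, 116.23), width = 2 · t* · s/√n = 3.05
99% CI: t* = 2.701, (112.66, 116.74), width = 2 · t* · s/√n = 4.08

The 99% CI is wider by 4.08 - 3.05 = 1.03.
Higher confidence requires a wider interval.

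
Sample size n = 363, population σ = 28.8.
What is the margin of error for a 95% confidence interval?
Margin of error = 2.96

Margin of error = z* · σ/√n
= 1.960 · 28.8/√363
= 1.960 · 28.8/19.0526
= 2.96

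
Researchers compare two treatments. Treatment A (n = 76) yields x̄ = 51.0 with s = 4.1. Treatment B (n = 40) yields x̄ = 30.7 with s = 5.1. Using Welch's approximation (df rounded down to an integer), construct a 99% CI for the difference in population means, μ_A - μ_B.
(17.82, 22.78)

Difference: x̄₁ - x̄₂ = 20.30
SE = √(s₁²/n₁ + s₂²/n₂) = √(4.1²/76 + 5.1²/40) = 0.9335
df = 66.07 → 66 (Welch–Satterthwaite, rounded down)
t* = 2.652

CI: 20.30 ± 2.652 · 0.9335 = 20.30 ± 2.48 = (17.82, 22.78)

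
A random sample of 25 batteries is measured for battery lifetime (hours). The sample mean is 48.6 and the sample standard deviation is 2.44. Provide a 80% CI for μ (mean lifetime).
(47.96, 49.24)

t-interval (σ unknown):
df = n - 1 = 24
t* = 1.318 for 80% confidence

Margin of error = t* · s/√n = 1.318 · 2.44/√25 = 0.64

CI: (47.96, 49.24)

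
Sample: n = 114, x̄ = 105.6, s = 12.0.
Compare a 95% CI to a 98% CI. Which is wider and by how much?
98% CI is wider by 0.85

df = 113
95% CI: t* = 1.981, (103.37, 107.83), width = 2 · t* · s/√n = 4.45
98% CI: t* = 2.360, (102.95, 108.25), width = 2 · t* · s/√n = 5.30

The 98% CI is wider by 5.30 - 4.45 = 0.85.
Higher confidence requires a wider interval.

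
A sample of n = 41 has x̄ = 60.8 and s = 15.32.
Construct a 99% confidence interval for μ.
(54.33, 67.27)

t-interval (σ unknown):
df = n - 1 = 40
t* = 2.704 for 99% confidence

Margin of error = t* · s/√n = 2.704 · 15.32/√41 = 6.47

CI: (54.33, 67.27)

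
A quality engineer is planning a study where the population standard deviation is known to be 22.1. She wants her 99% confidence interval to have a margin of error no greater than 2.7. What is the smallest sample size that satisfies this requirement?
n ≥ 445

For margin E ≤ 2.7:
n ≥ (z* · σ / E)²
n ≥ (2.576 · 22.1 / 2.7)²
n ≥ 444.58

Minimum n = 445 (rounding up)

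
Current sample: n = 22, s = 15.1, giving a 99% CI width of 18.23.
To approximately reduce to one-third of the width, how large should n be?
n ≈ 198

CI width ∝ 1/√n
To reduce width by factor 3, need √n to grow by 3 → need 3² = 9 times as many samples.

Current: n = 22, width = 18.23
New: n = 198, width ≈ 5.58

Width reduced by factor of 18.23/5.58 = 3.27.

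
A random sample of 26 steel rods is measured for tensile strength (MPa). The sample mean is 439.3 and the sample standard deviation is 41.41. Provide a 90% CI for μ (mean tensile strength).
(425.43, 453.17)

t-interval (σ unknown):
df = n - 1 = 25
t* = 1.708 for 90% confidence

Margin of error = t* · s/√n = 1.708 · 41.41/√26 = 13.87

CI: (425.43, 453.17)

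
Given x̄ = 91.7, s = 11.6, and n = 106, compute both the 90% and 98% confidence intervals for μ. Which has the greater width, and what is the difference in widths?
98% CI is wider by 1.58

df = 105
90% CI: t* = 1.659, (89.83, 93.57), width = 2 · t* · s/√n = 3.74
98% CI: t* = 2.362, (89.04, 94.36), width = 2 · t* · s/√n = 5.32

The 98% CI is wider by 5.32 - 3.74 = 1.58.
Higher confidence requires a wider interval.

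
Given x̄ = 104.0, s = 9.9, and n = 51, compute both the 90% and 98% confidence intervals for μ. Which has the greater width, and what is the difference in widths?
98% CI is wider by 2.01

df = 50
90% CI: t* = 1.676, (101.68, 106.32), width = 2 · t* · s/√n = 4.65
98% CI: t* = 2.403, (100.67, 107.33), width = 2 · t* · s/√n = 6.66

The 98% CI is wider by 6.66 - 4.65 = 2.01.
Higher confidence requires a wider interval.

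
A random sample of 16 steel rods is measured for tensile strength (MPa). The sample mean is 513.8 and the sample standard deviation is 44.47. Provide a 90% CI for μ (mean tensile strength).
(494.31, 533.29)

t-interval (σ unknown):
df = n - 1 = 15
t* = 1.753 for 90% confidence

Margin of error = t* · s/√n = 1.753 · 44.47/√16 = 19.49

CI: (494.31, 533.29)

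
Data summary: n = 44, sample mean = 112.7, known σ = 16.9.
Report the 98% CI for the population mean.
(106.77, 118.63)

z-interval (σ known):
z* = 2.326 for 98% confidence

Margin of error = z* · σ/√n = 2.326 · 16.9/√44 = 5.93

CI: (112.7 - 5.93, 112.7 + 5.93) = (106.77, 118.63)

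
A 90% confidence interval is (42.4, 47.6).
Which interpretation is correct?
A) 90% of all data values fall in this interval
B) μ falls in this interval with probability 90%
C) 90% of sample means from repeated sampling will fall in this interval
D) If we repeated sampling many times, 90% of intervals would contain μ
D

A) Wrong — a CI is about the parameter μ, not individual data values.
B) Wrong — μ is fixed; the randomness lives in the interval, not in μ.
C) Wrong — coverage applies to intervals containing μ, not to future x̄ values.
D) Correct — this is the frequentist long-run coverage interpretation.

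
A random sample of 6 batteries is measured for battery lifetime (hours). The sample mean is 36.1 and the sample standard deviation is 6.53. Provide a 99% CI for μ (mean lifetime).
(25.35, 46.85)

t-interval (σ unknown):
df = n - 1 = 5
t* = 4.032 for 99% confidence

Margin of error = t* · s/√n = 4.032 · 6.53/√6 = 10.75

CI: (25.35, 46.85)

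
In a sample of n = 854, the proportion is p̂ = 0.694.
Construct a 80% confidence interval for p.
(0.674, 0.714)

Proportion CI:
SE = √(p̂(1-p̂)/n) = √(0.694 · 0.306 / 854) = 0.01577

z* = 1.282
Margin = z* · SE = 1.282 · 0.01577 = 0.0202

CI: 0.694 ± 0.0202 = (0.674, 0.714)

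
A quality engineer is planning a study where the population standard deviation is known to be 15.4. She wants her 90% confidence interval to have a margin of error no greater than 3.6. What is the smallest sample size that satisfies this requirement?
n ≥ 50

For margin E ≤ 3.6:
n ≥ (z* · σ / E)²
n ≥ (1.645 · 15.4 / 3.6)²
n ≥ 49.52

Minimum n = 50 (rounding up)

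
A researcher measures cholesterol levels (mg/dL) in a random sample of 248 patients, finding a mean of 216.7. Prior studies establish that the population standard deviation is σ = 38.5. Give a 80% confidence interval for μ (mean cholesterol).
(213.57, 219.83)

z-interval (σ known):
z* = 1.282 for 80% confidence

Margin of error = z* · σ/√n = 1.282 · 38.5/√248 = 3.13

CI: (216.7 - 3.13, 216.7 + 3.13) = (213.57, 219.83)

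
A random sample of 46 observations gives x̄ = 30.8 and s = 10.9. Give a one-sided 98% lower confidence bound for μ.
μ ≥ 27.40

Lower bound (one-sided):
t* = 2.115 (one-sided for 98%)
Lower bound = x̄ - t* · s/√n = 30.8 - 2.115 · 10.9/√46 = 27.40

We are 98% confident that μ ≥ 27.40.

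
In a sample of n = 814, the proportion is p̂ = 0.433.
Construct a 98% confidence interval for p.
(0.393, 0.473)

Proportion CI:
SE = √(p̂(1-p̂)/n) = √(0.433 · 0.567 / 814) = 0.01737

z* = 2.326
Margin = z* · SE = 2.326 · 0.01737 = 0.0404

CI: 0.433 ± 0.0404 = (0.393, 0.473)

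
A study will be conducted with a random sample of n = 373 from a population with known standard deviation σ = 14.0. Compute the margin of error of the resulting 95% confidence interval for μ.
Margin of error = 1.42

Margin of error = z* · σ/√n
= 1.960 · 14.0/√373
= 1.960 · 14.0/19.3132
= 1.42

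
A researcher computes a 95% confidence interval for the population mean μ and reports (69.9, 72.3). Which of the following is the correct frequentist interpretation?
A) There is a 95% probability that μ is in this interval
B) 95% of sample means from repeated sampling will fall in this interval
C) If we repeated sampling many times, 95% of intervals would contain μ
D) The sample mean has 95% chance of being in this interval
C

A) Wrong — μ is fixed; the randomness lives in the interval, not in μ.
B) Wrong — coverage applies to intervals containing μ, not to future x̄ values.
C) Correct — this is the frequentist long-run coverage interpretation.
D) Wrong — x̄ is observed and sits in the interval by construction.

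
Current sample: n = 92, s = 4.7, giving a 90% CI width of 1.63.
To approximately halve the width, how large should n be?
n ≈ 368

CI width ∝ 1/√n
To reduce width by factor 2, need √n to grow by 2 → need 2² = 4 times as many samples.

Current: n = 92, width = 1.63
New: n = 368, width ≈ 0.81

Width reduced by factor of 1.63/0.81 = 2.01.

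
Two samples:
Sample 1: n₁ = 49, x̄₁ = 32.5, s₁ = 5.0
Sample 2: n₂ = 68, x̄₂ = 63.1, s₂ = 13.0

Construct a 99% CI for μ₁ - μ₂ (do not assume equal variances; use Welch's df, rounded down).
(-35.15, -26.05)

Difference: x̄₁ - x̄₂ = -30.60
SE = √(s₁²/n₁ + s₂²/n₂) = √(5.0²/49 + 13.0²/68) = 1.7308
df = 91.92 → 91 (Welch–Satterthwaite, rounded down)
t* = 2.631

CI: -30.60 ± 2.631 · 1.7308 = -30.60 ± 4.55 = (-35.15, -26.05)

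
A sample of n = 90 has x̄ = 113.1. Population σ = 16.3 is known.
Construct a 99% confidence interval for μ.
(108.67, 117.53)

z-interval (σ known):
z* = 2.576 for 99% confidence

Margin of error = z* · σ/√n = 2.576 · 16.3/√90 = 4.43

CI: (113.1 - 4.43, 113.1 + 4.43) = (108.67, 117.53)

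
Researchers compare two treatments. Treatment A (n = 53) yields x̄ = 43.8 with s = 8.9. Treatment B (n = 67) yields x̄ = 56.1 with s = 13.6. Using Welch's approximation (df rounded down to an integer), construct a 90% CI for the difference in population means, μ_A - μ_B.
(-15.72, -8.88)

Difference: x̄₁ - x̄₂ = -12.30
SE = √(s₁²/n₁ + s₂²/n₂) = √(8.9²/53 + 13.6²/67) = 2.0628
df = 114.29 → 114 (Welch–Satterthwaite, rounded down)
t* = 1.658

CI: -12.30 ± 1.658 · 2.0628 = -12.30 ± 3.42 = (-15.72, -8.88)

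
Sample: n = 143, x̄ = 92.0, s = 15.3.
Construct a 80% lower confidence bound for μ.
μ ≥ 90.92

Lower bound (one-sided):
t* = 0.844 (one-sided for 80%)
Lower bound = x̄ - t* · s/√n = 92.0 - 0.844 · 15.3/√143 = 90.92

We are 80% confident that μ ≥ 90.92.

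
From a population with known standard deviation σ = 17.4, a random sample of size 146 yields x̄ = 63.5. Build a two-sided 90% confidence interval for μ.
(61.13, 65.87)

z-interval (σ known):
z* = 1.645 for 90% confidence

Margin of error = z* · σ/√n = 1.645 · 17.4/√146 = 2.37

CI: (63.5 - 2.37, 63.5 + 2.37) = (61.13, 65.87)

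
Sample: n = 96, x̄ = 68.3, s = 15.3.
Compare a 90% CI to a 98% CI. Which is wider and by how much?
98% CI is wider by 2.20

df = 95
90% CI: t* = 1.661, (65.71, 70.89), width = 2 · t* · s/√n = 5.19
98% CI: t* = 2.366, (64.61, 71.99), width = 2 · t* · s/√n = 7.39

The 98% CI is wider by 7.39 - 5.19 = 2.20.
Higher confidence requires a wider interval.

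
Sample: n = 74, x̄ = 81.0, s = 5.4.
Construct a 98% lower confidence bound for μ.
μ ≥ 79.69

Lower bound (one-sided):
t* = 2.091 (one-sided for 98%)
Lower bound = x̄ - t* · s/√n = 81.0 - 2.091 · 5.4/√74 = 79.69

We are 98% confident that μ ≥ 79.69.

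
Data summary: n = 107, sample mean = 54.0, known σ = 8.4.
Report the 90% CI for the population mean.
(52.66, 55.34)

z-interval (σ known):
z* = 1.645 for 90% confidence

Margin of error = z* · σ/√n = 1.645 · 8.4/√107 = 1.34

CI: (54.0 - 1.34, 54.0 + 1.34) = (52.66, 55.34)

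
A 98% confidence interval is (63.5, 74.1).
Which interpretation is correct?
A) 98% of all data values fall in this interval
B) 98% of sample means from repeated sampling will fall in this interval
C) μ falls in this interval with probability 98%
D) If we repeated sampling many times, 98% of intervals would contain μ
D

A) Wrong — a CI is about the parameter μ, not individual data values.
B) Wrong — coverage applies to intervals containing μ, not to future x̄ values.
C) Wrong — μ is fixed; the randomness lives in the interval, not in μ.
D) Correct — this is the frequentist long-run coverage interpretation.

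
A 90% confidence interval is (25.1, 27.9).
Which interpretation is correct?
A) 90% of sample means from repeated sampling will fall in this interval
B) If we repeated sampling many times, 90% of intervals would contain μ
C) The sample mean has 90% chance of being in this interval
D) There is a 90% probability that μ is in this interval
B

A) Wrong — coverage applies to intervals containing μ, not to future x̄ values.
B) Correct — this is the frequentist long-run coverage interpretation.
C) Wrong — x̄ is observed and sits in the interval by construction.
D) Wrong — μ is fixed; the randomness lives in the interval, not in μ.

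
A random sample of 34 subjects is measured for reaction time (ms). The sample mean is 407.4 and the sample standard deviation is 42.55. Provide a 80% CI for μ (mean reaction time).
(397.86, 416.94)

t-interval (σ unknown):
df = n - 1 = 33
t* = 1.308 for 80% confidence

Margin of error = t* · s/√n = 1.308 · 42.55/√34 = 9.54

CI: (397.86, 416.94)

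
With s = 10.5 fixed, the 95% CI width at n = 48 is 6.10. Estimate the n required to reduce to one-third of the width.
n ≈ 432

CI width ∝ 1/√n
To reduce width by factor 3, need √n to grow by 3 → need 3² = 9 times as many samples.

Current: n = 48, width = 6.10
New: n = 432, width ≈ 1.99

Width reduced by factor of 6.10/1.99 = 3.07.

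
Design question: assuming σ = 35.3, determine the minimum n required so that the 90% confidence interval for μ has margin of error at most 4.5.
n ≥ 167

For margin E ≤ 4.5:
n ≥ (z* · σ / E)²
n ≥ (1.645 · 35.3 / 4.5)²
n ≥ 166.52

Minimum n = 167 (rounding up)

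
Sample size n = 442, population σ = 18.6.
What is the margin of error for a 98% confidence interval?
Margin of error = 2.06

Margin of error = z* · σ/√n
= 2.326 · 18.6/√442
= 2.326 · 18.6/21.0238
= 2.06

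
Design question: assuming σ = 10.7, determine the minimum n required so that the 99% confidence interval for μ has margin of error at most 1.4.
n ≥ 388

For margin E ≤ 1.4:
n ≥ (z* · σ / E)²
n ≥ (2.576 · 10.7 / 1.4)²
n ≥ 387.62

Minimum n = 388 (rounding up)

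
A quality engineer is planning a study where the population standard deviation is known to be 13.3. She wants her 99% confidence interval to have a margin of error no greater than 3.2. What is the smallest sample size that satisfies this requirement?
n ≥ 115

For margin E ≤ 3.2:
n ≥ (z* · σ / E)²
n ≥ (2.576 · 13.3 / 3.2)²
n ≥ 114.63

Minimum n = 115 (rounding up)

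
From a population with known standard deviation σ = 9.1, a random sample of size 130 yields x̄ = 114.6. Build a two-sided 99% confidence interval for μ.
(112.54, 116.66)

z-interval (σ known):
z* = 2.576 for 99% confidence

Margin of error = z* · σ/√n = 2.576 · 9.1/√130 = 2.06

CI: (114.6 - 2.06, 114.6 + 2.06) = (112.54, 116.66)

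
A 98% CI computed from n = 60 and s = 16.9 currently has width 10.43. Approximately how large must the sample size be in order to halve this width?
n ≈ 240

CI width ∝ 1/√n
To reduce width by factor 2, need √n to grow by 2 → need 2² = 4 times as many samples.

Current: n = 60, width = 10.43
New: n = 240, width ≈ 5.11

Width reduced by factor of 10.43/5.11 = 2.04.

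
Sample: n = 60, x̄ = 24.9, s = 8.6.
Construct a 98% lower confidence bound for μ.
μ ≥ 22.57

Lower bound (one-sided):
t* = 2.100 (one-sided for 98%)
Lower bound = x̄ - t* · s/√n = 24.9 - 2.100 · 8.6/√60 = 22.57

We are 98% confident that μ ≥ 22.57.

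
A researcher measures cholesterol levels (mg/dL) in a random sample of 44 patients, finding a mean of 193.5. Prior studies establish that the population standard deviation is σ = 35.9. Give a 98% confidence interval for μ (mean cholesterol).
(180.91, 206.09)

z-interval (σ known):
z* = 2.326 for 98% confidence

Margin of error = z* · σ/√n = 2.326 · 35.9/√44 = 12.59

CI: (193.5 - 12.59, 193.5 + 12.59) = (180.91, 206.09)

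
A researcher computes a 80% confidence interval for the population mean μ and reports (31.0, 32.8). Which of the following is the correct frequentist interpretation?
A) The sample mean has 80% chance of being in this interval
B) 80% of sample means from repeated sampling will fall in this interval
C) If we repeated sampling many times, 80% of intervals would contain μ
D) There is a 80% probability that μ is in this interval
C

A) Wrong — x̄ is observed and sits in the interval by construction.
B) Wrong — coverage applies to intervals containing μ, not to future x̄ values.
C) Correct — this is the frequentist long-run coverage interpretation.
D) Wrong — μ is fixed; the randomness lives in the interval, not in μ.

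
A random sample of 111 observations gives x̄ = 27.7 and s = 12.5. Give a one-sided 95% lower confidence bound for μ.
μ ≥ 25.73

Lower bound (one-sided):
t* = 1.659 (one-sided for 95%)
Lower bound = x̄ - t* · s/√n = 27.7 - 1.659 · 12.5/√111 = 25.73

We are 95% confident that μ ≥ 25.73.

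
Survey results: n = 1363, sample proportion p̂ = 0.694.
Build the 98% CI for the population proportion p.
(0.665, 0.723)

Proportion CI:
SE = √(p̂(1-p̂)/n) = √(0.694 · 0.306 / 1363) = 0.01248

z* = 2.326
Margin = z* · SE = 2.326 · 0.01248 = 0.0290

CI: 0.694 ± 0.0290 = (0.665, 0.723)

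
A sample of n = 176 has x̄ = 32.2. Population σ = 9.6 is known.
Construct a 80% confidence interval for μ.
(31.27, 33.13)

z-interval (σ known):
z* = 1.282 for 80% confidence

Margin of error = z* · σ/√n = 1.282 · 9.6/√176 = 0.93

CI: (32.2 - 0.93, 32.2 + 0.93) = (31.27, 33.13)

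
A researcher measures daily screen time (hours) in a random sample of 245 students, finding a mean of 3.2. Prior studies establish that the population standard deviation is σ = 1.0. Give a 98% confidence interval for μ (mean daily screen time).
(3.05, 3.35)

z-interval (σ known):
z* = 2.326 for 98% confidence

Margin of error = z* · σ/√n = 2.326 · 1.0/√245 = 0.15

CI: (3.2 - 0.15, 3.2 + 0.15) = (3.05, 3.35)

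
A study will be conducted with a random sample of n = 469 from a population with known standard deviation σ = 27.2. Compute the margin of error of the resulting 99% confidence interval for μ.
Margin of error = 3.24

Margin of error = z* · σ/√n
= 2.576 · 27.2/√469
= 2.576 · 27.2/21.6564
= 3.24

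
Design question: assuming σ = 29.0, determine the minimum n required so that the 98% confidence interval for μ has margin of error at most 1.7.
n ≥ 1575

For margin E ≤ 1.7:
n ≥ (z* · σ / E)²
n ≥ (2.326 · 29.0 / 1.7)²
n ≥ 1574.41

Minimum n = 1575 (rounding up)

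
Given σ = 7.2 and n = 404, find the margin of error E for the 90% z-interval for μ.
Margin of error = 0.59

Margin of error = z* · σ/√n
= 1.645 · 7.2/√404
= 1.645 · 7.2/20.0998
= 0.59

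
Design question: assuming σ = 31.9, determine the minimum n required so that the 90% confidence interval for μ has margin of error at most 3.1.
n ≥ 287

For margin E ≤ 3.1:
n ≥ (z* · σ / E)²
n ≥ (1.645 · 31.9 / 3.1)²
n ≥ 286.54

Minimum n = 287 (rounding up)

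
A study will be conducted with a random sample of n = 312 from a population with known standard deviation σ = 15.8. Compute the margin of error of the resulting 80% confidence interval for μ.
Margin of error = 1.15

Margin of error = z* · σ/√n
= 1.282 · 15.8/√312
= 1.282 · 15.8/17.6635
= 1.15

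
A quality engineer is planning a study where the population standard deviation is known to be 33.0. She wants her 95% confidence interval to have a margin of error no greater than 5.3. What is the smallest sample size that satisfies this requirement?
n ≥ 149

For margin E ≤ 5.3:
n ≥ (z* · σ / E)²
n ≥ (1.960 · 33.0 / 5.3)²
n ≥ 148.93

Minimum n = 149 (rounding up)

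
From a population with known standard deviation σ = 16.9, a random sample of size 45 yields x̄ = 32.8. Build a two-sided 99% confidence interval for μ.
(26.31, 39.29)

z-interval (σ known):
z* = 2.576 for 99% confidence

Margin of error = z* · σ/√n = 2.576 · 16.9/√45 = 6.49

CI: (32.8 - 6.49, 32.8 + 6.49) = (26.31, 39.29)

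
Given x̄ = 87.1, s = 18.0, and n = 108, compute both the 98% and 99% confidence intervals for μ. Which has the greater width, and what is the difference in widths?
99% CI is wider by 0.91

df = 107
98% CI: t* = 2.362, (83.01, 91.19), width = 2 · t* · s/√n = 8.18
99% CI: t* = 2.623, (82.56, 91.64), width = 2 · t* · s/√n = 9.09

The 99% CI is wider by 9.09 - 8.18 = 0.91.
Higher confidence requires a wider interval.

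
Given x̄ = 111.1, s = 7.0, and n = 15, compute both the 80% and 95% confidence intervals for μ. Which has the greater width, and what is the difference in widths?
95% CI is wider by 2.89

df = 14
80% CI: t* = 1.345, (108.67, 113.53), width = 2 · t* · s/√n = 4.86
95% CI: t* = 2.145, (107.22, 114.98), width = 2 · t* · s/√n = 7.75

The 95% CI is wider by 7.75 - 4.86 = 2.89.
Higher confidence requires a wider interval.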